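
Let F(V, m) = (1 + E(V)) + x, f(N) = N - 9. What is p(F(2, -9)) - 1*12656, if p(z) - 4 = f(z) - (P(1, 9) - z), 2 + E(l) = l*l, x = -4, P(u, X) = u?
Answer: -12664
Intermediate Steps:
f(N) = -9 + N
E(l) = -2 + l**2 (E(l) = -2 + l*l = -2 + l**2)
F(V, m) = -5 + V**2 (F(V, m) = (1 + (-2 + V**2)) - 4 = (-1 + V**2) - 4 = -5 + V**2)
p(z) = -6 + 2*z (p(z) = 4 + ((-9 + z) - (1 - z)) = 4 + ((-9 + z) + (-1 + z)) = 4 + (-10 + 2*z) = -6 + 2*z)
p(F(2, -9)) - 1*12656 = (-6 + 2*(-5 + 2**2)) - 1*12656 = (-6 + 2*(-5 + 4)) - 12656 = (-6 + 2*(-1)) - 12656 = (-6 - 2) - 12656 = -8 - 12656 = -12664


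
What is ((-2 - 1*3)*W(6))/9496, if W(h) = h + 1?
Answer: -35/9496 ≈ -0.0036858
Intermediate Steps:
W(h) = 1 + h
((-2 - 1*3)*W(6))/9496 = ((-2 - 1*3)*(1 + 6))/9496 = ((-2 - 3)*7)*(1/9496) = -5*7*(1/9496) = -35*1/9496 = -35/9496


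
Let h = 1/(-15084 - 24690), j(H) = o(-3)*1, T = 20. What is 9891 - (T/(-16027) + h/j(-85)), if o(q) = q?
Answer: 18915290577767/1912373694 ≈ 9891.0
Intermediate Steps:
j(H) = -3 (j(H) = -3*1 = -3)
h = -1/39774 (h = 1/(-39774) = -1/39774 ≈ -2.5142e-5)
9891 - (T/(-16027) + h/j(-85)) = 9891 - (20/(-16027) - 1/39774/(-3)) = 9891 - (20*(-1/16027) - 1/39774*(-1/3)) = 9891 - (-20/16027 + 1/119322) = 9891 - 1*(-2370413/1912373694) = 9891 + 2370413/1912373694 = 18915290577767/1912373694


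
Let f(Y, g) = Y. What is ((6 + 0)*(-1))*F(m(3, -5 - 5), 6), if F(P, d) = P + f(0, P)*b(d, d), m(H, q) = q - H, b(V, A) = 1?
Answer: 78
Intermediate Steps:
F(P, d) = P (F(P, d) = P + 0*1 = P + 0 = P)
((6 + 0)*(-1))*F(m(3, -5 - 5), 6) = ((6 + 0)*(-1))*((-5 - 5) - 1*3) = (6*(-1))*(-10 - 3) = -6*(-13) = 78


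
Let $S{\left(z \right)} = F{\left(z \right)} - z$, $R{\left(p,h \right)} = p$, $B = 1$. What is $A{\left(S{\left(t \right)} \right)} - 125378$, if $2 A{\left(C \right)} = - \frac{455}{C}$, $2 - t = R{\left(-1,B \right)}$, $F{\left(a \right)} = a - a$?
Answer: $- \frac{751813}{6} \approx -1.253 \cdot 10^{5}$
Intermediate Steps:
$F{\left(a \right)} = 0$
$t = 3$ ($t = 2 - -1 = 2 + 1 = 3$)
$S{\left(z \right)} = - z$ ($S{\left(z \right)} = 0 - z = - z$)
$A{\left(C \right)} = - \frac{455}{2 C}$ ($A{\left(C \right)} = \frac{\left(-455\right) \frac{1}{C}}{2} = - \frac{455}{2 C}$)
$A{\left(S{\left(t \right)} \right)} - 125378 = - \frac{455}{2 \left(\left(-1\right) 3\right)} - 125378 = - \frac{455}{2 \left(-3\right)} - 125378 = \left(- \frac{455}{2}\right) \left(- \frac{1}{3}\right) - 125378 = \frac{455}{6} - 125378 = - \frac{751813}{6}$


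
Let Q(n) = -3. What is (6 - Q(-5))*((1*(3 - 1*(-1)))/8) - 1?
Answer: 7/2 ≈ 3.5000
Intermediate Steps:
(6 - Q(-5))*((1*(3 - 1*(-1)))/8) - 1 = (6 - 1*(-3))*((1*(3 - 1*(-1)))/8) - 1 = (6 + 3)*((1*(3 + 1))*(⅛)) - 1 = 9*((1*4)*(⅛)) - 1 = 9*(4*(⅛)) - 1 = 9*(½) - 1 = 9/2 - 1 = 7/2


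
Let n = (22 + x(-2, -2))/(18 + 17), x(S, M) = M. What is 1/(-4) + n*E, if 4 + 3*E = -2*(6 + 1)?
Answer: -103/28 ≈ -3.6786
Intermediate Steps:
n = 4/7 (n = (22 - 2)/(18 + 17) = 20/35 = 20*(1/35) = 4/7 ≈ 0.57143)
E = -6 (E = -4/3 + (-2*(6 + 1))/3 = -4/3 + (-2*7)/3 = -4/3 + (⅓)*(-14) = -4/3 - 14/3 = -6)
1/(-4) + n*E = 1/(-4) + (4/7)*(-6) = -¼ - 24/7 = -103/28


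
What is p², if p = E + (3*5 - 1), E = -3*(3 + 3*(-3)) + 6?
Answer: 1444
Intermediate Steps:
E = 24 (E = -3*(3 - 9) + 6 = -3*(-6) + 6 = 18 + 6 = 24)
p = 38 (p = 24 + (3*5 - 1) = 24 + (15 - 1) = 24 + 14 = 38)
p² = 38² = 1444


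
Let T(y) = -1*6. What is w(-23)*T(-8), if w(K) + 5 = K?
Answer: 168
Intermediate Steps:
T(y) = -6
w(K) = -5 + K
w(-23)*T(-8) = (-5 - 23)*(-6) = -28*(-6) = 168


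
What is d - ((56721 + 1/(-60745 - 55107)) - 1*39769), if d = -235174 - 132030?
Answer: -44505240911/115852 ≈ -3.8416e+5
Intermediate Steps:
d = -367204
d - ((56721 + 1/(-60745 - 55107)) - 1*39769) = -367204 - ((56721 + 1/(-60745 - 55107)) - 1*39769) = -367204 - ((56721 + 1/(-115852)) - 39769) = -367204 - ((56721 - 1/115852) - 39769) = -367204 - (6571241291/115852 - 39769) = -367204 - 1*1963923103/115852 = -367204 - 1963923103/115852 = -44505240911/115852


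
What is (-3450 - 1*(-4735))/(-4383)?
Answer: -1285/4383 ≈ -0.29318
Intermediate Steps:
(-3450 - 1*(-4735))/(-4383) = (-3450 + 4735)*(-1/4383) = 1285*(-1/4383) = -1285/4383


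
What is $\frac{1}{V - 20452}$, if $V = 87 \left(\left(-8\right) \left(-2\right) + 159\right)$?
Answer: $- \frac{1}{5227} \approx -0.00019131$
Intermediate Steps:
$V = 15225$ ($V = 87 \left(16 + 159\right) = 87 \cdot 175 = 15225$)
$\frac{1}{V - 20452} = \frac{1}{15225 - 20452} = \frac{1}{-5227} = - \frac{1}{5227}$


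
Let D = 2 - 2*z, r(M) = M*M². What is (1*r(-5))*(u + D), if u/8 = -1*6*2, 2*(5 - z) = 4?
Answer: 12500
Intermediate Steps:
z = 3 (z = 5 - ½*4 = 5 - 2 = 3)
r(M) = M³
D = -4 (D = 2 - 2*3 = 2 - 6 = -4)
u = -96 (u = 8*(-1*6*2) = 8*(-6*2) = 8*(-12) = -96)
(1*r(-5))*(u + D) = (1*(-5)³)*(-96 - 4) = (1*(-125))*(-100) = -125*(-100) = 12500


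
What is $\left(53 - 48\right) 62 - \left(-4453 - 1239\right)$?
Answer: $6002$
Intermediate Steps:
$\left(53 - 48\right) 62 - \left(-4453 - 1239\right) = \left(53 - 48\right) 62 - -5692 = \left(53 - 48\right) 62 + 5692 = 5 \cdot 62 + 5692 = 310 + 5692 = 6002$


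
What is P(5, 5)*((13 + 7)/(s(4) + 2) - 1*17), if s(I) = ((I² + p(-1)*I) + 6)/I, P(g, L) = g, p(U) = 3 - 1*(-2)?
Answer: -77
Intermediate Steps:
p(U) = 5 (p(U) = 3 + 2 = 5)
s(I) = (6 + I² + 5*I)/I (s(I) = ((I² + 5*I) + 6)/I = (6 + I² + 5*I)/I)
P(5, 5)*((13 + 7)/(s(4) + 2) - 1*17) = 5*((13 + 7)/((5 + 4 + 6/4) + 2) - 1*17) = 5*(20/((5 + 4 + 6*(¼)) + 2) - 17) = 5*(20/((5 + 4 + 3/2) + 2) - 17) = 5*(20/(21/2 + 2) - 17) = 5*(20/(25/2) - 17) = 5*(20*(2/25) - 17) = 5*(8/5 - 17) = 5*(-77/5) = -77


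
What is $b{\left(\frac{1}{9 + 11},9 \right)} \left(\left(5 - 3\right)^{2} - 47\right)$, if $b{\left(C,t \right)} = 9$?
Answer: $-387$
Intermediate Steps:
$b{\left(\frac{1}{9 + 11},9 \right)} \left(\left(5 - 3\right)^{2} - 47\right) = 9 \left(\left(5 - 3\right)^{2} - 47\right) = 9 \left(2^{2} - 47\right) = 9 \left(4 - 47\right) = 9 \left(-43\right) = -387$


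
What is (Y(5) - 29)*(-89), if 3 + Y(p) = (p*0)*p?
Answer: 2848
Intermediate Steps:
Y(p) = -3 (Y(p) = -3 + (p*0)*p = -3 + 0*p = -3 + 0 = -3)
(Y(5) - 29)*(-89) = (-3 - 29)*(-89) = -32*(-89) = 2848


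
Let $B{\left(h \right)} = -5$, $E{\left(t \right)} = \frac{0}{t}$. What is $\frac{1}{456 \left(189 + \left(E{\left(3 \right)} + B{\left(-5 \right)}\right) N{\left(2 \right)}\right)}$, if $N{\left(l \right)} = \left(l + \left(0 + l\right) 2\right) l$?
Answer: $\frac{1}{58824} \approx 1.7 \cdot 10^{-5}$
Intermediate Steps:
$E{\left(t \right)} = 0$
$N{\left(l \right)} = 3 l^{2}$ ($N{\left(l \right)} = \left(l + l 2\right) l = \left(l + 2 l\right) l = 3 l l = 3 l^{2}$)
$\frac{1}{456 \left(189 + \left(E{\left(3 \right)} + B{\left(-5 \right)}\right) N{\left(2 \right)}\right)} = \frac{1}{456 \left(189 + \left(0 - 5\right) 3 \cdot 2^{2}\right)} = \frac{1}{456 \left(189 - 5 \cdot 3 \cdot 4\right)} = \frac{1}{456 \left(189 - 60\right)} = \frac{1}{456 \cdot 129} = \frac{1}{58824}$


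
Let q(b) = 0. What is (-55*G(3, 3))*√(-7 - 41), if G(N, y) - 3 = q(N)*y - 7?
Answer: 880*I*√3 ≈ 1524.2*I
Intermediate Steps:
G(N, y) = -4 (G(N, y) = 3 + (0*y - 7) = 3 + (0 - 7) = 3 - 7 = -4)
(-55*G(3, 3))*√(-7 - 41) = (-55*(-4))*√(-7 - 41) = 220*√(-48) = 220*(4*I*√3) = 880*I*√3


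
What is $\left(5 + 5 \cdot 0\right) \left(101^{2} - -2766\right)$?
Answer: $64835$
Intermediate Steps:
$\left(5 + 5 \cdot 0\right) \left(101^{2} - -2766\right) = \left(5 + 0\right) \left(10201 + 2766\right) = 5 \cdot 12967 = 64835$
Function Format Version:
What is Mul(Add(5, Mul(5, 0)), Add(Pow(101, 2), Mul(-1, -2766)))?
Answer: 64835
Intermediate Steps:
Mul(Add(5, Mul(5, 0)), Add(Pow(101, 2), Mul(-1, -2766))) = Mul(Add(5, 0), Add(10201, 2766)) = Mul(5, 12967) = 64835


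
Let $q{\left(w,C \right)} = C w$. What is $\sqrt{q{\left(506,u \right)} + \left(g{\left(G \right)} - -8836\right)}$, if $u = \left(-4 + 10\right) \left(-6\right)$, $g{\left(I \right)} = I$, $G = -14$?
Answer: $i \sqrt{9394} \approx 96.923 i$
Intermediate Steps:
$u = -36$ ($u = 6 \left(-6\right) = -36$)
$\sqrt{q{\left(506,u \right)} + \left(g{\left(G \right)} - -8836\right)} = \sqrt{\left(-36\right) 506 - -8822} = \sqrt{-18216 + \left(-14 + 8836\right)} = \sqrt{-18216 + 8822} = \sqrt{-9394} = i \sqrt{9394}$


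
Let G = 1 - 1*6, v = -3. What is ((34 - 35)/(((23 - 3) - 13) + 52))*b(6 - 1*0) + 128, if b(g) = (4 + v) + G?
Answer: 7556/59 ≈ 128.07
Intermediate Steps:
G = -5 (G = 1 - 6 = -5)
b(g) = -4 (b(g) = (4 - 3) - 5 = 1 - 5 = -4)
((34 - 35)/(((23 - 3) - 13) + 52))*b(6 - 1*0) + 128 = ((34 - 35)/(((23 - 3) - 13) + 52))*(-4) + 128 = -1/((20 - 13) + 52)*(-4) + 128 = -1/(7 + 52)*(-4) + 128 = -1/59*(-4) + 128 = 4/59 + 128 = 7556/59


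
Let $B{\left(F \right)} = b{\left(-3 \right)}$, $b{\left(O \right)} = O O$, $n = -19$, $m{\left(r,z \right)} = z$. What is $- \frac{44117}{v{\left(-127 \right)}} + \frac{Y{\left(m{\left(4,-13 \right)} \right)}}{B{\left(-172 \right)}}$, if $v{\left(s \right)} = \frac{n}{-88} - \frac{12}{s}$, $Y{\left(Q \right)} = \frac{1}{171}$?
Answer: $- \frac{758806396619}{5338791} \approx -1.4213 \cdot 10^{5}$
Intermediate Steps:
$Y{\left(Q \right)} = \frac{1}{171}$
$b{\left(O \right)} = O^{2}$
$v{\left(s \right)} = \frac{19}{88} - \frac{12}{s}$ ($v{\left(s \right)} = - \frac{19}{-88} - \frac{12}{s} = \left(-19\right) \left(- \frac{1}{88}\right) - \frac{12}{s} = \frac{19}{88} - \frac{12}{s}$)
$B{\left(F \right)} = 9$ ($B{\left(F \right)} = \left(-3\right)^{2} = 9$)
$- \frac{44117}{v{\left(-127 \right)}} + \frac{Y{\left(m{\left(4,-13 \right)} \right)}}{B{\left(-172 \right)}} = - \frac{44117}{\frac{19}{88} - \frac{12}{-127}} + \frac{1}{171 \cdot 9} = - \frac{44117}{\frac{19}{88} - - \frac{12}{127}} + \frac{1}{171} \cdot \frac{1}{9} = - \frac{44117}{\frac{19}{88} + \frac{12}{127}} + \frac{1}{1539} = - \frac{44117}{\frac{3469}{11176}} + \frac{1}{1539} = \left(-44117\right) \frac{11176}{3469} + \frac{1}{1539} = - \frac{493051592}{3469} + \frac{1}{1539} = - \frac{758806396619}{5338791}$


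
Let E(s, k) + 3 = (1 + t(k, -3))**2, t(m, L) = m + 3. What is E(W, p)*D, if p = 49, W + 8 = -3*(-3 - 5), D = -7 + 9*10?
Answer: 232898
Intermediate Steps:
t(m, L) = 3 + m
D = 83 (D = -7 + 90 = 83)
W = 16 (W = -8 - 3*(-3 - 5) = -8 - 3*(-8) = -8 + 24 = 16)
E(s, k) = -3 + (4 + k)**2 (E(s, k) = -3 + (1 + (3 + k))**2 = -3 + (4 + k)**2)
E(W, p)*D = (-3 + (4 + 49)**2)*83 = (-3 + 53**2)*83 = (-3 + 2809)*83 = 2806*83 = 232898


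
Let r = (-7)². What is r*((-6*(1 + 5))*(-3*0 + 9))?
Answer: -15876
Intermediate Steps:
r = 49
r*((-6*(1 + 5))*(-3*0 + 9)) = 49*((-6*(1 + 5))*(-3*0 + 9)) = 49*((-6*6)*(0 + 9)) = 49*(-1*36*9) = 49*(-36*9) = 49*(-324) = -15876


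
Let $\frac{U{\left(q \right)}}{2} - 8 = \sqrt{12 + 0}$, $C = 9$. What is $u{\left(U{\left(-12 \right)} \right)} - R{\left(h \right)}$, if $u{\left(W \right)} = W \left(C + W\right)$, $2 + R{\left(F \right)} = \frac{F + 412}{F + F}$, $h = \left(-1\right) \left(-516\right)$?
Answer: $\frac{57934}{129} + 164 \sqrt{3} \approx 733.16$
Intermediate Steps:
$h = 516$
$R{\left(F \right)} = -2 + \frac{412 + F}{2 F}$ ($R{\left(F \right)} = -2 + \frac{F + 412}{F + F} = -2 + \frac{412 + F}{2 F}$)
$U{\left(q \right)} = 16 + 4 \sqrt{3}$ ($U{\left(q \right)} = 16 + 2 \sqrt{12 + 0} = 16 + 2 \sqrt{12} = 16 + 2 \cdot 2 \sqrt{3} = 16 + 4 \sqrt{3}$)
$u{\left(W \right)} = W \left(9 + W\right)$
$u{\left(U{\left(-12 \right)} \right)} - R{\left(h \right)} = \left(16 + 4 \sqrt{3}\right) \left(9 + \left(16 + 4 \sqrt{3}\right)\right) - \left(- \frac{3}{2} + \frac{206}{516}\right) = \left(16 + 4 \sqrt{3}\right) \left(25 + 4 \sqrt{3}\right) - \left(- \frac{3}{2} + 206 \cdot \frac{1}{516}\right) = \left(16 + 4 \sqrt{3}\right) \left(25 + 4 \sqrt{3}\right) - \left(- \frac{3}{2} + \frac{103}{258}\right) = \left(16 + 4 \sqrt{3}\right) \left(25 + 4 \sqrt{3}\right) - - \frac{142}{129} = \left(16 + 4 \sqrt{3}\right) \left(25 + 4 \sqrt{3}\right) + \frac{142}{129} = \frac{142}{129} + \left(16 + 4 \sqrt{3}\right) \left(25 + 4 \sqrt{3}\right)$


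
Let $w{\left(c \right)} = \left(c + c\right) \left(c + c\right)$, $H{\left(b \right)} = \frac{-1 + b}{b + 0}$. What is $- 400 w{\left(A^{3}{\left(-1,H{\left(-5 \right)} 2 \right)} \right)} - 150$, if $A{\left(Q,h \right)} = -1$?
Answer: $-1750$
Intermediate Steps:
$H{\left(b \right)} = \frac{-1 + b}{b}$
$w{\left(c \right)} = 4 c^{2}$ ($w{\left(c \right)} = 2 c 2 c = 4 c^{2}$)
$- 400 w{\left(A^{3}{\left(-1,H{\left(-5 \right)} 2 \right)} \right)} - 150 = - 400 \cdot 4 \left(\left(-1\right)^{3}\right)^{2} - 150 = - 400 \cdot 4 \left(-1\right)^{2} - 150 = - 400 \cdot 4 \cdot 1 - 150 = \left(-400\right) 4 - 150 = -1600 - 150 = -1750$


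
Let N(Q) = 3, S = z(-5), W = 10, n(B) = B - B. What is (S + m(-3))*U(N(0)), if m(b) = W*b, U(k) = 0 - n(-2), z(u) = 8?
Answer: 0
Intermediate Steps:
n(B) = 0
S = 8
U(k) = 0 (U(k) = 0 - 1*0 = 0 + 0 = 0)
m(b) = 10*b
(S + m(-3))*U(N(0)) = (8 + 10*(-3))*0 = (8 - 30)*0 = -22*0 = 0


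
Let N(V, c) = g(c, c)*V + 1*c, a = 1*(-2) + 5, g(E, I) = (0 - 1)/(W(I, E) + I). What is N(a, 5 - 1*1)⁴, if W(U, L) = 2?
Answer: 2401/16 ≈ 150.06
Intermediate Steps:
g(E, I) = -1/(2 + I) (g(E, I) = (0 - 1)/(2 + I) = -1/(2 + I))
a = 3 (a = -2 + 5 = 3)
N(V, c) = c - V/(2 + c) (N(V, c) = (-1/(2 + c))*V + 1*c = -V/(2 + c) + c = c - V/(2 + c))
N(a, 5 - 1*1)⁴ = ((-1*3 + (5 - 1*1)*(2 + (5 - 1*1)))/(2 + (5 - 1*1)))⁴ = ((-3 + (5 - 1)*(2 + (5 - 1)))/(2 + (5 - 1)))⁴ = ((-3 + 4*(2 + 4))/(2 + 4))⁴ = ((-3 + 4*6)/6)⁴ = ((-3 + 24)/6)⁴ = ((⅙)*21)⁴ = (7/2)⁴ = 2401/16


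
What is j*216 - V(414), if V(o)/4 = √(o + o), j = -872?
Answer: -188352 - 24*√23 ≈ -1.8847e+5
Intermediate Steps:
V(o) = 4*√2*√o (V(o) = 4*√(o + o) = 4*√(2*o) = 4*(√2*√o) = 4*√2*√o)
j*216 - V(414) = -872*216 - 4*√2*√414 = -188352 - 4*√2*3*√46 = -188352 - 24*√23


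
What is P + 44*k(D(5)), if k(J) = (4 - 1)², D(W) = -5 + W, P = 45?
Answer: 441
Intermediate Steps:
k(J) = 9 (k(J) = 3² = 9)
P + 44*k(D(5)) = 45 + 44*9 = 45 + 396 = 441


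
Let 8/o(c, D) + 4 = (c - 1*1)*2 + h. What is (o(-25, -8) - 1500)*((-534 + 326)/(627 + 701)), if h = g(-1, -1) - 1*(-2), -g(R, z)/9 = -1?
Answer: 877604/3735 ≈ 234.97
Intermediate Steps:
g(R, z) = 9 (g(R, z) = -9*(-1) = 9)
h = 11 (h = 9 - 1*(-2) = 9 + 2 = 11)
o(c, D) = 8/(5 + 2*c) (o(c, D) = 8/(-4 + ((c - 1*1)*2 + 11)) = 8/(-4 + ((c - 1)*2 + 11)) = 8/(-4 + ((-1 + c)*2 + 11)) = 8/(-4 + ((-2 + 2*c) + 11)) = 8/(-4 + (9 + 2*c)) = 8/(5 + 2*c))
(o(-25, -8) - 1500)*((-534 + 326)/(627 + 701)) = (8/(5 + 2*(-25)) - 1500)*((-534 + 326)/(627 + 701)) = (8/(5 - 50) - 1500)*(-208/1328) = (8/(-45) - 1500)*(-208*1/1328) = (8*(-1/45) - 1500)*(-13/83) = (-8/45 - 1500)*(-13/83) = -67508/45*(-13/83) = 877604/3735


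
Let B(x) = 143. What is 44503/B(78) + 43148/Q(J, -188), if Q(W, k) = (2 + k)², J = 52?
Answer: 386448988/1236807 ≈ 312.46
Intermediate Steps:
44503/B(78) + 43148/Q(J, -188) = 44503/143 + 43148/((2 - 188)²) = 44503*(1/143) + 43148/((-186)²) = 44503/143 + 43148/34596 = 44503/143 + 43148*(1/34596) = 44503/143 + 10787/8649 = 386448988/1236807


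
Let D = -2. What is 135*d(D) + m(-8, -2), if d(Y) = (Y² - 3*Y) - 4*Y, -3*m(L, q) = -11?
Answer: 7301/3 ≈ 2433.7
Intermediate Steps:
m(L, q) = 11/3 (m(L, q) = -⅓*(-11) = 11/3)
d(Y) = Y² - 7*Y
135*d(D) + m(-8, -2) = 135*(-2*(-7 - 2)) + 11/3 = 135*(-2*(-9)) + 11/3 = 135*18 + 11/3 = 2430 + 11/3 = 7301/3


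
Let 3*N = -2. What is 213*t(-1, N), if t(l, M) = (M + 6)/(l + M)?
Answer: -3408/5 ≈ -681.60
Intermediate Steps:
N = -⅔ (N = (⅓)*(-2) = -⅔ ≈ -0.66667)
t(l, M) = (6 + M)/(M + l)
213*t(-1, N) = 213*((6 - ⅔)/(-⅔ - 1)) = 213*((16/3)/(-5/3)) = 213*(-⅗*16/3) = 213*(-16/5) = -3408/5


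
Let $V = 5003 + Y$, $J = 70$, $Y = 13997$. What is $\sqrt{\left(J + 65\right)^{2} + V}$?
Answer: $5 \sqrt{1489} \approx 192.94$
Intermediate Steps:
$V = 19000$ ($V = 5003 + 13997 = 19000$)
$\sqrt{\left(J + 65\right)^{2} + V} = \sqrt{\left(70 + 65\right)^{2} + 19000} = \sqrt{135^{2} + 19000} = \sqrt{18225 + 19000} = \sqrt{37225} = 5 \sqrt{1489}$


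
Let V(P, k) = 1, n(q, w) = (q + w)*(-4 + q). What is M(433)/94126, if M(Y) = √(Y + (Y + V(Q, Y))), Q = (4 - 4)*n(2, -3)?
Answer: 17*√3/94126 ≈ 0.00031282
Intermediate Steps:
n(q, w) = (-4 + q)*(q + w)
Q = 0 (Q = (4 - 4)*(2² - 4*2 - 4*(-3) + 2*(-3)) = 0*(4 - 8 + 12 - 6) = 0*2 = 0)
M(Y) = √(1 + 2*Y) (M(Y) = √(Y + (Y + 1)) = √(Y + (1 + Y)) = √(1 + 2*Y))
M(433)/94126 = √(1 + 2*433)/94126 = √(1 + 866)*(1/94126) = √867*(1/94126) = (17*√3)*(1/94126) = 17*√3/94126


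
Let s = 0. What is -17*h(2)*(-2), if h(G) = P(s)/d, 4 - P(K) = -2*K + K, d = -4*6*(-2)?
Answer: 17/6 ≈ 2.8333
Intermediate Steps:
d = 48 (d = -24*(-2) = 48)
P(K) = 4 + K (P(K) = 4 - (-2*K + K) = 4 - (-1)*K = 4 + K)
h(G) = 1/12 (h(G) = (4 + 0)/48 = 4*(1/48) = 1/12)
-17*h(2)*(-2) = -17*1/12*(-2) = -17/12*(-2) = 17/6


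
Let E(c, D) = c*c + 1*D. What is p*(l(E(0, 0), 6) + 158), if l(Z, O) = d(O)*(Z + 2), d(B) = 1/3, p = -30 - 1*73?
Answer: -49028/3 ≈ -16343.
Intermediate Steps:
E(c, D) = D + c² (E(c, D) = c² + D = D + c²)
p = -103 (p = -30 - 73 = -103)
d(B) = ⅓
l(Z, O) = ⅔ + Z/3 (l(Z, O) = (Z + 2)/3 = (2 + Z)/3 = ⅔ + Z/3)
p*(l(E(0, 0), 6) + 158) = -103*((⅔ + (0 + 0²)/3) + 158) = -103*((⅔ + (0 + 0)/3) + 158) = -103*((⅔ + (⅓)*0) + 158) = -103*((⅔ + 0) + 158) = -103*(⅔ + 158) = -103*476/3 = -49028/3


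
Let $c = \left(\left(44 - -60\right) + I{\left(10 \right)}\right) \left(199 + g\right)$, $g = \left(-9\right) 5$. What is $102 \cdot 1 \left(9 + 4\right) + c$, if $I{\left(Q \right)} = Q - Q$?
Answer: $17342$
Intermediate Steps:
$I{\left(Q \right)} = 0$
$g = -45$
$c = 16016$ ($c = \left(\left(44 - -60\right) + 0\right) \left(199 - 45\right) = \left(\left(44 + 60\right) + 0\right) 154 = \left(104 + 0\right) 154 = 104 \cdot 154 = 16016$)
$102 \cdot 1 \left(9 + 4\right) + c = 102 \cdot 1 \left(9 + 4\right) + 16016 = 102 \cdot 1 \cdot 13 + 16016 = 102 \cdot 13 + 16016 = 1326 + 16016 = 17342$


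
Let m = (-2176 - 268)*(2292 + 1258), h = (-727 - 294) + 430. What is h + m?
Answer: -8676791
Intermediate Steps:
h = -591 (h = -1021 + 430 = -591)
m = -8676200 (m = -2444*3550 = -8676200)
h + m = -591 - 8676200 = -8676791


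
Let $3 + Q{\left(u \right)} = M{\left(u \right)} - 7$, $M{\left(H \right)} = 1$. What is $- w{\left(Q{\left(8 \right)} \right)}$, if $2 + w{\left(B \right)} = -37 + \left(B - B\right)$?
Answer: $39$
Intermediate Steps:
$Q{\left(u \right)} = -9$ ($Q{\left(u \right)} = -3 + \left(1 - 7\right) = -3 - 6 = -9$)
$w{\left(B \right)} = -39$ ($w{\left(B \right)} = -2 + \left(-37 + \left(B - B\right)\right) = -2 + \left(-37 + 0\right) = -2 - 37 = -39$)
$- w{\left(Q{\left(8 \right)} \right)} = \left(-1\right) \left(-39\right) = 39$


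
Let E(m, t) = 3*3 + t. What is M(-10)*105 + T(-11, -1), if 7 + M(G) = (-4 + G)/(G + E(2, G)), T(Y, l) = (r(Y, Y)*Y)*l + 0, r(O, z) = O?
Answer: -7946/11 ≈ -722.36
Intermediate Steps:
E(m, t) = 9 + t
T(Y, l) = l*Y² (T(Y, l) = (Y*Y)*l + 0 = Y²*l + 0 = l*Y² + 0 = l*Y²)
M(G) = -7 + (-4 + G)/(9 + 2*G) (M(G) = -7 + (-4 + G)/(G + (9 + G)) = -7 + (-4 + G)/(9 + 2*G))
M(-10)*105 + T(-11, -1) = ((-67 - 13*(-10))/(9 + 2*(-10)))*105 - 1*(-11)² = ((-67 + 130)/(9 - 20))*105 - 1*121 = (63/(-11))*105 - 121 = -1/11*63*105 - 121 = -63/11*105 - 121 = -6615/11 - 121 = -7946/11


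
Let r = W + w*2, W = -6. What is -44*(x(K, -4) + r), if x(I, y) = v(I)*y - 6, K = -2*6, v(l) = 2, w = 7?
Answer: 264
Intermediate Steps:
K = -12
x(I, y) = -6 + 2*y (x(I, y) = 2*y - 6 = -6 + 2*y)
r = 8 (r = -6 + 7*2 = -6 + 14 = 8)
-44*(x(K, -4) + r) = -44*((-6 + 2*(-4)) + 8) = -44*((-6 - 8) + 8) = -44*(-14 + 8) = -44*(-6) = 264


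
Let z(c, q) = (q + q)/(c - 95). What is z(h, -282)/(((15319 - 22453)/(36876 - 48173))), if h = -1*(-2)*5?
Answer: 1061918/101065 ≈ 10.507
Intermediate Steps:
h = 10 (h = 2*5 = 10)
z(c, q) = 2*q/(-95 + c) (z(c, q) = (2*q)/(-95 + c) = 2*q/(-95 + c))
z(h, -282)/(((15319 - 22453)/(36876 - 48173))) = (2*(-282)/(-95 + 10))/(((15319 - 22453)/(36876 - 48173))) = (2*(-282)/(-85))/((-7134/(-11297))) = (2*(-282)*(-1/85))/((-7134*(-1/11297))) = 564/(85*(7134/11297)) = (564/85)*(11297/7134) = 1061918/101065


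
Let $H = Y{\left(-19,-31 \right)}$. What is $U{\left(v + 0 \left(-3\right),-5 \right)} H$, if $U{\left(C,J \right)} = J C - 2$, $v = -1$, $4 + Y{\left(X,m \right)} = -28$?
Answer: $-96$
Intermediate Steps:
$Y{\left(X,m \right)} = -32$ ($Y{\left(X,m \right)} = -4 - 28 = -32$)
$H = -32$
$U{\left(C,J \right)} = -2 + C J$ ($U{\left(C,J \right)} = C J - 2 = -2 + C J$)
$U{\left(v + 0 \left(-3\right),-5 \right)} H = \left(-2 + \left(-1 + 0 \left(-3\right)\right) \left(-5\right)\right) \left(-32\right) = \left(-2 + \left(-1 + 0\right) \left(-5\right)\right) \left(-32\right) = \left(-2 - -5\right) \left(-32\right) = \left(-2 + 5\right) \left(-32\right) = 3 \left(-32\right) = -96$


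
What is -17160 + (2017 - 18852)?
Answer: -33995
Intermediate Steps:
-17160 + (2017 - 18852) = -17160 - 16835 = -33995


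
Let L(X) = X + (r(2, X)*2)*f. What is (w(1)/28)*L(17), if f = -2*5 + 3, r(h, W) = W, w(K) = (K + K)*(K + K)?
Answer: -221/7 ≈ -31.571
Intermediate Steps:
w(K) = 4*K**2 (w(K) = (2*K)*(2*K) = 4*K**2)
f = -7 (f = -10 + 3 = -7)
L(X) = -13*X (L(X) = X + (X*2)*(-7) = X + (2*X)*(-7) = X - 14*X = -13*X)
(w(1)/28)*L(17) = ((4*1**2)/28)*(-13*17) = ((4*1)*(1/28))*(-221) = (4*(1/28))*(-221) = (1/7)*(-221) = -221/7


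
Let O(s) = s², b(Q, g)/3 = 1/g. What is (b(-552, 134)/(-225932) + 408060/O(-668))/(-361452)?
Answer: -257374363721/101729020965933088 ≈ -2.5300e-6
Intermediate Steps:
b(Q, g) = 3/g
(b(-552, 134)/(-225932) + 408060/O(-668))/(-361452) = ((3/134)/(-225932) + 408060/((-668)²))/(-361452) = ((3*(1/134))*(-1/225932) + 408060/446224)*(-1/361452) = ((3/134)*(-1/225932) + 408060*(1/446224))*(-1/361452) = (-3/30274888 + 102015/111556)*(-1/361452) = (772123091163/844336351432)*(-1/361452) = -257374363721/101729020965933088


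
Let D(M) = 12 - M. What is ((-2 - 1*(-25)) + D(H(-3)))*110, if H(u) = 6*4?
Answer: 1210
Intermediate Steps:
H(u) = 24
((-2 - 1*(-25)) + D(H(-3)))*110 = ((-2 - 1*(-25)) + (12 - 1*24))*110 = ((-2 + 25) + (12 - 24))*110 = (23 - 12)*110 = 11*110 = 1210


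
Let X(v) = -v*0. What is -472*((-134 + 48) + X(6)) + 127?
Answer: 40719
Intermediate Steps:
X(v) = 0
-472*((-134 + 48) + X(6)) + 127 = -472*((-134 + 48) + 0) + 127 = -472*(-86 + 0) + 127 = -472*(-86) + 127 = 40592 + 127 = 40719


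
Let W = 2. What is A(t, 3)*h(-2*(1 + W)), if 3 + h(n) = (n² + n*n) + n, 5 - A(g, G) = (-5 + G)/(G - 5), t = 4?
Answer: 252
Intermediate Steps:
A(g, G) = 4 (A(g, G) = 5 - (-5 + G)/(G - 5) = 5 - (-5 + G)/(-5 + G) = 5 - 1*1 = 5 - 1 = 4)
h(n) = -3 + n + 2*n² (h(n) = -3 + ((n² + n*n) + n) = -3 + ((n² + n²) + n) = -3 + (2*n² + n) = -3 + (n + 2*n²) = -3 + n + 2*n²)
A(t, 3)*h(-2*(1 + W)) = 4*(-3 - 2*(1 + 2) + 2*(-2*(1 + 2))²) = 4*(-3 - 2*3 + 2*(-2*3)²) = 4*(-3 - 6 + 2*(-6)²) = 4*(-3 - 6 + 2*36) = 4*(-3 - 6 + 72) = 4*63 = 252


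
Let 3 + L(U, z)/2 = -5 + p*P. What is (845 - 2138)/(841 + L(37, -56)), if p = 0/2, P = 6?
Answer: -431/275 ≈ -1.5673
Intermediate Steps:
p = 0 (p = 0*(½) = 0)
L(U, z) = -16 (L(U, z) = -6 + 2*(-5 + 0*6) = -6 + 2*(-5 + 0) = -6 + 2*(-5) = -6 - 10 = -16)
(845 - 2138)/(841 + L(37, -56)) = (845 - 2138)/(841 - 16) = -1293/825 = -1293*1/825 = -431/275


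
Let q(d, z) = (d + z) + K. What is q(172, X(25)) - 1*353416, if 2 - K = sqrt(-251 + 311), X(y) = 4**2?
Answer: -353226 - 2*sqrt(15) ≈ -3.5323e+5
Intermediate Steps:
X(y) = 16
K = 2 - 2*sqrt(15) (K = 2 - sqrt(-251 + 311) = 2 - sqrt(60) = 2 - 2*sqrt(15) ≈ -5.7460)
q(d, z) = 2 + d + z - 2*sqrt(15) (q(d, z) = (d + z) + (2 - 2*sqrt(15)) = 2 + d + z - 2*sqrt(15))
q(172, X(25)) - 1*353416 = (2 + 172 + 16 - 2*sqrt(15)) - 1*353416 = (190 - 2*sqrt(15)) - 353416 = -353226 - 2*sqrt(15)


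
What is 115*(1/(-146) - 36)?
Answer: -604555/146 ≈ -4140.8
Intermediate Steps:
115*(1/(-146) - 36) = 115*(-1/146 - 36) = 115*(-5257/146) = -604555/146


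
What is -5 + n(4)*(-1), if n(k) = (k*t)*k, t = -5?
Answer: 75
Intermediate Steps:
n(k) = -5*k² (n(k) = (k*(-5))*k = (-5*k)*k = -5*k²)
-5 + n(4)*(-1) = -5 - 5*4²*(-1) = -5 - 5*16*(-1) = -5 - 80*(-1) = -5 + 80 = 75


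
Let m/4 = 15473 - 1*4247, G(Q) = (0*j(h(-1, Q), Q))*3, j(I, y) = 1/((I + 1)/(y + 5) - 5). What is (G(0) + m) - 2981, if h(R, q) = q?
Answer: 41923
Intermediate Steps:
j(I, y) = 1/(-5 + (1 + I)/(5 + y)) (j(I, y) = 1/((1 + I)/(5 + y) - 5) = 1/(-5 + (1 + I)/(5 + y)))
G(Q) = 0 (G(Q) = (0*((-5 - Q)/(24 - Q + 5*Q)))*3 = (0*((-5 - Q)/(24 + 4*Q)))*3 = 0*3 = 0)
m = 44904 (m = 4*(15473 - 1*4247) = 4*(15473 - 4247) = 4*11226 = 44904)
(G(0) + m) - 2981 = (0 + 44904) - 2981 = 44904 - 2981 = 41923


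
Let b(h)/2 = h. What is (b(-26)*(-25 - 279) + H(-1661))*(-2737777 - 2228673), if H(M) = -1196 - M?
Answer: -80819040850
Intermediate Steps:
b(h) = 2*h
(b(-26)*(-25 - 279) + H(-1661))*(-2737777 - 2228673) = ((2*(-26))*(-25 - 279) + (-1196 - 1*(-1661)))*(-2737777 - 2228673) = (-52*(-304) + (-1196 + 1661))*(-4966450) = (15808 + 465)*(-4966450) = 16273*(-4966450) = -80819040850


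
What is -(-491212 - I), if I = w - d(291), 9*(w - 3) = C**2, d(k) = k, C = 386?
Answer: 4567312/9 ≈ 5.0748e+5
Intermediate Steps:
w = 149023/9 (w = 3 + (1/9)*386**2 = 3 + (1/9)*148996 = 3 + 148996/9 = 149023/9 ≈ 16558.)
I = 146404/9 (I = 149023/9 - 1*291 = 149023/9 - 291 = 146404/9 ≈ 16267.)
-(-491212 - I) = -(-491212 - 1*146404/9) = -(-491212 - 146404/9) = -1*(-4567312/9) = 4567312/9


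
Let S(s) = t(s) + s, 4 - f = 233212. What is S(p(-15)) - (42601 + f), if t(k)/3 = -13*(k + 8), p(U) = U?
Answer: 190865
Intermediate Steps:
f = -233208 (f = 4 - 1*233212 = 4 - 233212 = -233208)
t(k) = -312 - 39*k (t(k) = 3*(-13*(k + 8)) = 3*(-13*(8 + k)) = 3*(-104 - 13*k) = -312 - 39*k)
S(s) = -312 - 38*s (S(s) = (-312 - 39*s) + s = -312 - 38*s)
S(p(-15)) - (42601 + f) = (-312 - 38*(-15)) - (42601 - 233208) = (-312 + 570) - 1*(-190607) = 258 + 190607 = 190865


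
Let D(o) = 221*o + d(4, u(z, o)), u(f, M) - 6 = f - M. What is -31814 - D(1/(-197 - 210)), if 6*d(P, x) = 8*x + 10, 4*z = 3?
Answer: -38857259/1221 ≈ -31824.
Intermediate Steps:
z = ¾ (z = (¼)*3 = ¾ ≈ 0.75000)
u(f, M) = 6 + f - M (u(f, M) = 6 + (f - M) = 6 + f - M)
d(P, x) = 5/3 + 4*x/3 (d(P, x) = (8*x + 10)/6 = (10 + 8*x)/6 = 5/3 + 4*x/3)
D(o) = 32/3 + 659*o/3 (D(o) = 221*o + (5/3 + 4*(6 + ¾ - o)/3) = 221*o + (5/3 + 4*(27/4 - o)/3) = 221*o + (5/3 + (9 - 4*o/3)) = 221*o + (32/3 - 4*o/3) = 32/3 + 659*o/3)
-31814 - D(1/(-197 - 210)) = -31814 - (32/3 + 659/(3*(-197 - 210))) = -31814 - (32/3 + (659/3)/(-407)) = -31814 - (32/3 + (659/3)*(-1/407)) = -31814 - (32/3 - 659/1221) = -31814 - 1*12365/1221 = -31814 - 12365/1221 = -38857259/1221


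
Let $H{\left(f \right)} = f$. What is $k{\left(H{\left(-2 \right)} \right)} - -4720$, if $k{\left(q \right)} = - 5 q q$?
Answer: $4700$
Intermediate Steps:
$k{\left(q \right)} = - 5 q^{2}$
$k{\left(H{\left(-2 \right)} \right)} - -4720 = - 5 \left(-2\right)^{2} - -4720 = \left(-5\right) 4 + 4720 = -20 + 4720 = 4700$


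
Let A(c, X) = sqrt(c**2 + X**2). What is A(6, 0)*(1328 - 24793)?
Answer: -140790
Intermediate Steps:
A(c, X) = sqrt(X**2 + c**2)
A(6, 0)*(1328 - 24793) = sqrt(0**2 + 6**2)*(1328 - 24793) = sqrt(0 + 36)*(-23465) = sqrt(36)*(-23465) = 6*(-23465) = -140790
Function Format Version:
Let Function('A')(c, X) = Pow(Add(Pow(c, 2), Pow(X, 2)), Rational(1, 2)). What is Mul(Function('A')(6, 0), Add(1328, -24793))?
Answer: -140790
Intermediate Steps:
Function('A')(c, X) = Pow(Add(Pow(X, 2), Pow(c, 2)), Rational(1, 2))
Mul(Function('A')(6, 0), Add(1328, -24793)) = Mul(Pow(Add(Pow(0, 2), Pow(6, 2)), Rational(1, 2)), Add(1328, -24793)) = Mul(Pow(Add(0, 36), Rational(1, 2)), -23465) = Mul(Pow(36, Rational(1, 2)), -23465) = Mul(6, -23465) = -140790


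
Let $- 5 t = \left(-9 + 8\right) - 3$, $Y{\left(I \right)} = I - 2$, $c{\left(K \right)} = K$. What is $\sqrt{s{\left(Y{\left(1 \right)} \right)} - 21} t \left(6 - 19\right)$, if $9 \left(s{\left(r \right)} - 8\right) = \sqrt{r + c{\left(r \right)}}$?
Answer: $- \frac{52 \sqrt{-117 + i \sqrt{2}}}{15} \approx -0.22662 - 37.498 i$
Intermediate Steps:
$Y{\left(I \right)} = -2 + I$
$s{\left(r \right)} = 8 + \frac{\sqrt{2} \sqrt{r}}{9}$ ($s{\left(r \right)} = 8 + \frac{\sqrt{r + r}}{9} = 8 + \frac{\sqrt{2 r}}{9} = 8 + \frac{\sqrt{2} \sqrt{r}}{9}$)
$t = \frac{4}{5}$ ($t = - \frac{\left(-9 + 8\right) - 3}{5} = - \frac{-1 - 3}{5} = \left(- \frac{1}{5}\right) \left(-4\right) = \frac{4}{5} \approx 0.8$)
$\sqrt{s{\left(Y{\left(1 \right)} \right)} - 21} t \left(6 - 19\right) = \sqrt{\left(8 + \frac{\sqrt{2} \sqrt{-2 + 1}}{9}\right) - 21} \cdot \frac{4}{5} \left(6 - 19\right) = \sqrt{\left(8 + \frac{\sqrt{2} \sqrt{-1}}{9}\right) - 21} \cdot \frac{4}{5} \left(-13\right) = \sqrt{\left(8 + \frac{\sqrt{2} i}{9}\right) - 21} \cdot \frac{4}{5} \left(-13\right) = \sqrt{\left(8 + \frac{i \sqrt{2}}{9}\right) - 21} \cdot \frac{4}{5} \left(-13\right) = \sqrt{-13 + \frac{i \sqrt{2}}{9}} \cdot \frac{4}{5} \left(-13\right) = \frac{4 \sqrt{-13 + \frac{i \sqrt{2}}{9}}}{5} \left(-13\right) = - \frac{52 \sqrt{-13 + \frac{i \sqrt{2}}{9}}}{5}$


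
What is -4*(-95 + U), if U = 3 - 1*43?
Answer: 540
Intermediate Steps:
U = -40 (U = 3 - 43 = -40)
-4*(-95 + U) = -4*(-95 - 40) = -4*(-135) = 540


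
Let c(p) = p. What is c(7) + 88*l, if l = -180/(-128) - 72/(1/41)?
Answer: -1038581/4 ≈ -2.5965e+5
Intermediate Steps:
l = -94419/32 (l = -180*(-1/128) - 72/1/41 = 45/32 - 72*41 = 45/32 - 2952 = -94419/32 ≈ -2950.6)
c(7) + 88*l = 7 + 88*(-94419/32) = 7 - 1038609/4 = -1038581/4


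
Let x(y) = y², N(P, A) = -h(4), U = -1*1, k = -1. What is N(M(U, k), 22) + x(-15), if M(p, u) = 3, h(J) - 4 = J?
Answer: 217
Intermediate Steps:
h(J) = 4 + J
U = -1
N(P, A) = -8 (N(P, A) = -(4 + 4) = -1*8 = -8)
N(M(U, k), 22) + x(-15) = -8 + (-15)² = -8 + 225 = 217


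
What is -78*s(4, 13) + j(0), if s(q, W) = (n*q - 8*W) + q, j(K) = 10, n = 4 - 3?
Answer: 7498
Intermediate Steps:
n = 1
s(q, W) = -8*W + 2*q (s(q, W) = (1*q - 8*W) + q = (q - 8*W) + q = -8*W + 2*q)
-78*s(4, 13) + j(0) = -78*(-8*13 + 2*4) + 10 = -78*(-104 + 8) + 10 = -78*(-96) + 10 = 7488 + 10 = 7498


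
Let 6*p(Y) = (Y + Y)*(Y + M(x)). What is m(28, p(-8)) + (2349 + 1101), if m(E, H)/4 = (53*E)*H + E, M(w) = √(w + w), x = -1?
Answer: 390590/3 - 47488*I*√2/3 ≈ 1.302e+5 - 22386.0*I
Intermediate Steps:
M(w) = √2*√w (M(w) = √(2*w) = √2*√w)
p(Y) = Y*(Y + I*√2)/3 (p(Y) = ((Y + Y)*(Y + √2*√(-1)))/6 = ((2*Y)*(Y + √2*I))/6 = ((2*Y)*(Y + I*√2))/6 = (2*Y*(Y + I*√2))/6 = Y*(Y + I*√2)/3)
m(E, H) = 4*E + 212*E*H (m(E, H) = 4*((53*E)*H + E) = 4*(53*E*H + E) = 4*(E + 53*E*H) = 4*E + 212*E*H)
m(28, p(-8)) + (2349 + 1101) = 4*28*(1 + 53*((⅓)*(-8)*(-8 + I*√2))) + (2349 + 1101) = 4*28*(1 + 53*(64/3 - 8*I*√2/3)) + 3450 = 4*28*(1 + (3392/3 - 424*I*√2/3)) + 3450 = 4*28*(3395/3 - 424*I*√2/3) + 3450 = (380240/3 - 47488*I*√2/3) + 3450 = 390590/3 - 47488*I*√2/3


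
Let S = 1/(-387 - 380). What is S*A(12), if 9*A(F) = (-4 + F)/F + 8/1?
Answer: -2/1593 ≈ -0.0012555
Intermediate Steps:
S = -1/767 (S = 1/(-767) = -1/767 ≈ -0.0013038)
A(F) = 8/9 + (-4 + F)/(9*F) (A(F) = ((-4 + F)/F + 8/1)/9 = ((-4 + F)/F + 8*1)/9 = ((-4 + F)/F + 8)/9 = (8 + (-4 + F)/F)/9 = 8/9 + (-4 + F)/(9*F))
S*A(12) = -(-4/9 + 12)/(767*12) = -104/(9204*9) = -1/767*26/27 = -2/1593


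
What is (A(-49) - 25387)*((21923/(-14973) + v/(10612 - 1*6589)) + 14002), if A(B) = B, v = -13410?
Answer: -5330879754268/14973 ≈ -3.5603e+8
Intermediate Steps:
(A(-49) - 25387)*((21923/(-14973) + v/(10612 - 1*6589)) + 14002) = (-49 - 25387)*((21923/(-14973) - 13410/(10612 - 1*6589)) + 14002) = -25436*((21923*(-1/14973) - 13410/(10612 - 6589)) + 14002) = -25436*((-21923/14973 - 13410/4023) + 14002) = -25436*((-21923/14973 - 13410*1/4023) + 14002) = -25436*((-21923/14973 - 10/3) + 14002) = -25436*(-71833/14973 + 14002) = -25436*209580113/14973 = -5330879754268/14973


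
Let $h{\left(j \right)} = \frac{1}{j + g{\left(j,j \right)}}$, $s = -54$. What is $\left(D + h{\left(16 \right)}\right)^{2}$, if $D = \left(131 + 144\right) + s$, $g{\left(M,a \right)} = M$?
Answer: $\frac{50027329}{1024} \approx 48855.0$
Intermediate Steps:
$D = 221$ ($D = \left(131 + 144\right) - 54 = 275 - 54 = 221$)
$h{\left(j \right)} = \frac{1}{2 j}$ ($h{\left(j \right)} = \frac{1}{j + j} = \frac{1}{2 j}$)
$\left(D + h{\left(16 \right)}\right)^{2} = \left(221 + \frac{1}{2 \cdot 16}\right)^{2} = \left(221 + \frac{1}{2} \cdot \frac{1}{16}\right)^{2} = \left(221 + \frac{1}{32}\right)^{2} = \left(\frac{7073}{32}\right)^{2} = \frac{50027329}{1024}$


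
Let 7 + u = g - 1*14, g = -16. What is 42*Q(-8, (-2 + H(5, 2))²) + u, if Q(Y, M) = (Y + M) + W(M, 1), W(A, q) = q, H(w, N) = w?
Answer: 47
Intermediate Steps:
Q(Y, M) = 1 + M + Y (Q(Y, M) = (Y + M) + 1 = (M + Y) + 1 = 1 + M + Y)
u = -37 (u = -7 + (-16 - 1*14) = -7 + (-16 - 14) = -7 - 30 = -37)
42*Q(-8, (-2 + H(5, 2))²) + u = 42*(1 + (-2 + 5)² - 8) - 37 = 42*(1 + 3² - 8) - 37 = 42*(1 + 9 - 8) - 37 = 42*2 - 37 = 84 - 37 = 47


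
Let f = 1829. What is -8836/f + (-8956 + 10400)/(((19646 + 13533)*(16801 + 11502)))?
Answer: -267663799776/55404848983 ≈ -4.8311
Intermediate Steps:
-8836/f + (-8956 + 10400)/(((19646 + 13533)*(16801 + 11502))) = -8836/1829 + (-8956 + 10400)/(((19646 + 13533)*(16801 + 11502))) = -8836*1/1829 + 1444/((33179*28303)) = -8836/1829 + 1444/939065237 = -267663799776/55404848983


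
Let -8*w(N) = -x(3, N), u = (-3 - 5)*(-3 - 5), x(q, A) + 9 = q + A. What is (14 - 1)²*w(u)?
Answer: 4901/4 ≈ 1225.3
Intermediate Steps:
x(q, A) = -9 + A + q (x(q, A) = -9 + (q + A) = -9 + (A + q) = -9 + A + q)
u = 64 (u = -8*(-8) = 64)
w(N) = -¾ + N/8 (w(N) = -(-1)*(-9 + N + 3)/8 = -(-1)*(-6 + N)/8 = -(6 - N)/8 = -¾ + N/8)
(14 - 1)²*w(u) = (14 - 1)²*(-¾ + (⅛)*64) = 13²*(-¾ + 8) = 169*(29/4) = 4901/4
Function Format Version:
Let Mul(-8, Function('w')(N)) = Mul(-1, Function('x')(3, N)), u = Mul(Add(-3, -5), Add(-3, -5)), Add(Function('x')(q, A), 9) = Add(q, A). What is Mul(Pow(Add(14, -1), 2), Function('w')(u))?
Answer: Rational(4901, 4) ≈ 1225.3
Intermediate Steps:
Function('x')(q, A) = Add(-9, A, q) (Function('x')(q, A) = Add(-9, Add(q, A)) = Add(-9, Add(A, q)) = Add(-9, A, q))
u = 64 (u = Mul(-8, -8) = 64)
Function('w')(N) = Add(Rational(-3, 4), Mul(Rational(1, 8), N)) (Function('w')(N) = Mul(Rational(-1, 8), Mul(-1, Add(-9, N, 3))) = Mul(Rational(-1, 8), Mul(-1, Add(-6, N))) = Mul(Rational(-1, 8), Add(6, Mul(-1, N))) = Add(Rational(-3, 4), Mul(Rational(1, 8), N)))
Mul(Pow(Add(14, -1), 2), Function('w')(u)) = Mul(Pow(Add(14, -1), 2), Add(Rational(-3, 4), Mul(Rational(1, 8), 64))) = Mul(Pow(13, 2), Add(Rational(-3, 4), 8)) = Mul(169, Rational(29, 4)) = Rational(4901, 4)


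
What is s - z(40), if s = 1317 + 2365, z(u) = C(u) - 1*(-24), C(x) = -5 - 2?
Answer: 3665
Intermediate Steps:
C(x) = -7
z(u) = 17 (z(u) = -7 - 1*(-24) = -7 + 24 = 17)
s = 3682
s - z(40) = 3682 - 1*17 = 3682 - 17 = 3665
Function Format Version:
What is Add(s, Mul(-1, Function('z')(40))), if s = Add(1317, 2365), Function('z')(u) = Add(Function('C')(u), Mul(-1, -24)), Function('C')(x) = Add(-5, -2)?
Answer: 3665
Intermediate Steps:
Function('C')(x) = -7
Function('z')(u) = 17 (Function('z')(u) = Add(-7, Mul(-1, -24)) = Add(-7, 24) = 17)
s = 3682
Add(s, Mul(-1, Function('z')(40))) = Add(3682, Mul(-1, 17)) = Add(3682, -17) = 3665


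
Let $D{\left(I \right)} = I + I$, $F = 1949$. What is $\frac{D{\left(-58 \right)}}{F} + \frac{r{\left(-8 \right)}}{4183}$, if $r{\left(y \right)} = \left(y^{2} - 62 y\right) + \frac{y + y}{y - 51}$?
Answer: $\frac{35797692}{481007353} \approx 0.074422$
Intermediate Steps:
$D{\left(I \right)} = 2 I$
$r{\left(y \right)} = y^{2} - 62 y + \frac{2 y}{-51 + y}$ ($r{\left(y \right)} = \left(y^{2} - 62 y\right) + \frac{2 y}{-51 + y} = y^{2} - 62 y + \frac{2 y}{-51 + y}$)
$\frac{D{\left(-58 \right)}}{F} + \frac{r{\left(-8 \right)}}{4183} = \frac{2 \left(-58\right)}{1949} + \frac{\left(-8\right) \frac{1}{-51 - 8} \left(3164 + \left(-8\right)^{2} - -904\right)}{4183} = \left(-116\right) \frac{1}{1949} + - \frac{8 \left(3164 + 64 + 904\right)}{-59} \cdot \frac{1}{4183} = - \frac{116}{1949} + \left(-8\right) \left(- \frac{1}{59}\right) 4132 \cdot \frac{1}{4183} = - \frac{116}{1949} + \frac{33056}{59} \cdot \frac{1}{4183} = - \frac{116}{1949} + \frac{33056}{246797} = \frac{35797692}{481007353}$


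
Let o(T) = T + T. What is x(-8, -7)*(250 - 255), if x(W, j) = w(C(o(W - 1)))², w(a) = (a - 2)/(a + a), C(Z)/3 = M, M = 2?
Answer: -5/9 ≈ -0.55556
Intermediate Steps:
o(T) = 2*T
C(Z) = 6 (C(Z) = 3*2 = 6)
w(a) = (-2 + a)/(2*a) (w(a) = (-2 + a)/((2*a)) = (-2 + a)*(1/(2*a)) = (-2 + a)/(2*a))
x(W, j) = ⅑ (x(W, j) = ((½)*(-2 + 6)/6)² = ((½)*(⅙)*4)² = (⅓)² = ⅑)
x(-8, -7)*(250 - 255) = (250 - 255)/9 = (⅑)*(-5) = -5/9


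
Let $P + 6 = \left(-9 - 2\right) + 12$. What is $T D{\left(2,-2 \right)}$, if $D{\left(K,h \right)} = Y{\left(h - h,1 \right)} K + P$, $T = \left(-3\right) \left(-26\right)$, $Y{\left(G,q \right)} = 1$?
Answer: $-234$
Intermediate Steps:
$P = -5$ ($P = -6 + \left(\left(-9 - 2\right) + 12\right) = -6 + \left(-11 + 12\right) = -6 + 1 = -5$)
$T = 78$
$D{\left(K,h \right)} = -5 + K$ ($D{\left(K,h \right)} = 1 K - 5 = K - 5 = -5 + K$)
$T D{\left(2,-2 \right)} = 78 \left(-5 + 2\right) = 78 \left(-3\right) = -234$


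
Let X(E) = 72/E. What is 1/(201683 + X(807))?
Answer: 269/54252751 ≈ 4.9583e-6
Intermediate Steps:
1/(201683 + X(807)) = 1/(201683 + 72/807) = 1/(201683 + 72*(1/807)) = 1/(201683 + 24/269) = 1/(54252751/269) = 269/54252751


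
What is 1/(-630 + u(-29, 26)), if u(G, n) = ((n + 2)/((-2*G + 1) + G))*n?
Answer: -15/9086 ≈ -0.0016509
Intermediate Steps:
u(G, n) = n*(2 + n)/(1 - G) (u(G, n) = ((2 + n)/((1 - 2*G) + G))*n = ((2 + n)/(1 - G))*n = n*(2 + n)/(1 - G))
1/(-630 + u(-29, 26)) = 1/(-630 - 1*26*(2 + 26)/(-1 - 29)) = 1/(-630 - 1*26*28/(-30)) = 1/(-630 - 1*26*(-1/30)*28) = 1/(-630 + 364/15) = 1/(-9086/15) = -15/9086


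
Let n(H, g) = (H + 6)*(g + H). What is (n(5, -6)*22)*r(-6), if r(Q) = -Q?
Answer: -1452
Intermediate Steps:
n(H, g) = (6 + H)*(H + g)
(n(5, -6)*22)*r(-6) = ((5² + 6*5 + 6*(-6) + 5*(-6))*22)*(-1*(-6)) = ((25 + 30 - 36 - 30)*22)*6 = -11*22*6 = -242*6 = -1452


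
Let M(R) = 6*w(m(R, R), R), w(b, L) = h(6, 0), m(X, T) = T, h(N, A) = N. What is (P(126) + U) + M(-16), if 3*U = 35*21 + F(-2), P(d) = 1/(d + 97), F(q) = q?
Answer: 187546/669 ≈ 280.34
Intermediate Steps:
w(b, L) = 6
M(R) = 36 (M(R) = 6*6 = 36)
P(d) = 1/(97 + d)
U = 733/3 (U = (35*21 - 2)/3 = (735 - 2)/3 = (⅓)*733 = 733/3 ≈ 244.33)
(P(126) + U) + M(-16) = (1/(97 + 126) + 733/3) + 36 = (1/223 + 733/3) + 36 = 163462/669 + 36 = 187546/669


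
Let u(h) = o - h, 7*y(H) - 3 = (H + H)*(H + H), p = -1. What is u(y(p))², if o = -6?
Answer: 49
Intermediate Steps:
y(H) = 3/7 + 4*H²/7 (y(H) = 3/7 + ((H + H)*(H + H))/7 = 3/7 + ((2*H)*(2*H))/7 = 3/7 + (4*H²)/7 = 3/7 + 4*H²/7)
u(h) = -6 - h
u(y(p))² = (-6 - (3/7 + (4/7)*(-1)²))² = (-6 - (3/7 + (4/7)*1))² = (-6 - (3/7 + 4/7))² = (-6 - 1*1)² = (-6 - 1)² = (-7)² = 49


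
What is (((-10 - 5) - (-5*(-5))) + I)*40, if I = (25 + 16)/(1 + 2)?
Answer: -3160/3 ≈ -1053.3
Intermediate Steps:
I = 41/3 ≈ 13.667
(((-10 - 5) - (-5*(-5))) + I)*40 = (((-10 - 5) - (-5*(-5))) + 41/3)*40 = ((-15 - 25) + 41/3)*40 = (-40 + 41/3)*40 = -79/3*40 = -3160/3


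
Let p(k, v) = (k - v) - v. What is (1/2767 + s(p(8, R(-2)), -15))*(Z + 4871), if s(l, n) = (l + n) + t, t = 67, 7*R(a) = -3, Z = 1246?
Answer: 7210407633/19369 ≈ 3.7227e+5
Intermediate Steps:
R(a) = -3/7 (R(a) = (⅐)*(-3) = -3/7)
p(k, v) = k - 2*v
s(l, n) = 67 + l + n (s(l, n) = (l + n) + 67 = 67 + l + n)
(1/2767 + s(p(8, R(-2)), -15))*(Z + 4871) = (1/2767 + (67 + (8 - 2*(-3/7)) - 15))*(1246 + 4871) = (1/2767 + (67 + (8 + 6/7) - 15))*6117 = (1/2767 + (67 + 62/7 - 15))*6117 = (1/2767 + 426/7)*6117 = (1178749/19369)*6117 = 7210407633/19369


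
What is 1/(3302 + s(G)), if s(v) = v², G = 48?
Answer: 1/5606 ≈ 0.00017838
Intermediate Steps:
1/(3302 + s(G)) = 1/(3302 + 48²) = 1/(3302 + 2304) = 1/5606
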